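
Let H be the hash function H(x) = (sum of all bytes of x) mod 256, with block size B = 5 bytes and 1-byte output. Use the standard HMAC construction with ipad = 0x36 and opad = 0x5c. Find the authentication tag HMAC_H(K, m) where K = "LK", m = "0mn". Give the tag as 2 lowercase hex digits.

Key "LK" = 4c 4b is 2 bytes ≤ B = 5; zero-pad to 5 bytes: K' = 4c 4b 00 00 00.
K' ⊕ ipad = 7a 7d 36 36 36.  K' ⊕ opad = 10 17 5c 5c 5c.
Inner input = (K'⊕ipad) ∥ m = 7a 7d 36 36 36 ∥ 30 6d 6e.
Inner hash: sum = 122+125+54+54+54+48+109+110 = 676; mod 256 = 164 → a4.
Outer input = (K'⊕opad) ∥ inner = 10 17 5c 5c 5c ∥ a4.
Outer hash (tag): sum = 16+23+92+92+92+164 = 479; mod 256 = 223 → df.

df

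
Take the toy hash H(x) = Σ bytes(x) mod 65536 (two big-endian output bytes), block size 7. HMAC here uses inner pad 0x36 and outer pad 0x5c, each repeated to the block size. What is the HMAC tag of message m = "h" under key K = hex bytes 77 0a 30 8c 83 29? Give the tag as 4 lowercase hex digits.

Key hex bytes 77 0a 30 8c 83 29 is 6 bytes ≤ B = 7; zero-pad to 7 bytes: K' = 77 0a 30 8c 83 29 00.
K' ⊕ ipad = 41 3c 06 ba b5 1f 36.  K' ⊕ opad = 2b 56 6c d0 df 75 5c.
Inner input = (K'⊕ipad) ∥ m = 41 3c 06 ba b5 1f 36 ∥ 68.
Inner hash: sum = 65+60+6+186+181+31+54+104 = 687 → 02 af.
Outer input = (K'⊕opad) ∥ inner = 2b 56 6c d0 df 75 5c ∥ 02 af.
Outer hash (tag): sum = 43+86+108+208+223+117+92+2+175 = 1054 → 04 1e.

041e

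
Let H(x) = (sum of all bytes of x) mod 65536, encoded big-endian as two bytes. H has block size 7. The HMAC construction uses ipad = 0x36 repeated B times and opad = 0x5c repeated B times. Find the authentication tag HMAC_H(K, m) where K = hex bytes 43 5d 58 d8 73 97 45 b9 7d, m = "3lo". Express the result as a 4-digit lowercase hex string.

Key hex bytes 43 5d 58 d8 73 97 45 b9 7d is 9 bytes > B = 7, so hash it first: H(key) = 04 55, then zero-pad to 7 bytes: K' = 04 55 00 00 00 00 00.
K' ⊕ ipad = 32 63 36 36 36 36 36.  K' ⊕ opad = 58 09 5c 5c 5c 5c 5c.
Inner input = (K'⊕ipad) ∥ m = 32 63 36 36 36 36 36 ∥ 33 6c 6f.
Inner hash: sum = 50+99+54+54+54+54+54+51+108+111 = 689 → 02 b1.
Outer input = (K'⊕opad) ∥ inner = 58 09 5c 5c 5c 5c 5c ∥ 02 b1.
Outer hash (tag): sum = 88+9+92+92+92+92+92+2+177 = 736 → 02 e0.

02e0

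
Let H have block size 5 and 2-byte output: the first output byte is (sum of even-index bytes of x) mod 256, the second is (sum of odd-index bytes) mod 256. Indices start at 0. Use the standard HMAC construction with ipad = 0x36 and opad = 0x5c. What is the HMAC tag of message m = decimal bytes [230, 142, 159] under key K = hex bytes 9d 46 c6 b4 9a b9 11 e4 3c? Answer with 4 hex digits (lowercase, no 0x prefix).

2a9d

Key hex bytes 9d 46 c6 b4 9a b9 11 e4 3c is 9 bytes > B = 5, so hash it first: H(key) = 4a 97, then zero-pad to 5 bytes: K' = 4a 97 00 00 00.
K' ⊕ ipad = 7c a1 36 36 36.  K' ⊕ opad = 16 cb 5c 5c 5c.
Inner input = (K'⊕ipad) ∥ m = 7c a1 36 36 36 ∥ e6 8e 9f.
Inner hash: even-index sum = 374 mod 256 = 118; odd-index sum = 604 mod 256 = 92 → 76 5c.
Outer input = (K'⊕opad) ∥ inner = 16 cb 5c 5c 5c ∥ 76 5c.
Outer hash (tag): even-index sum = 298 mod 256 = 42; odd-index sum = 413 mod 256 = 157 → 2a 9d.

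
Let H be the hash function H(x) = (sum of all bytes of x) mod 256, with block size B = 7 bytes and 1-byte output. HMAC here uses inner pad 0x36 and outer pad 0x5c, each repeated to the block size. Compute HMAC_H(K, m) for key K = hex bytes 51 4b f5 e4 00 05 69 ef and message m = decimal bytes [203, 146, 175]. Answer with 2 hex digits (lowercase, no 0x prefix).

Key hex bytes 51 4b f5 e4 00 05 69 ef is 8 bytes > B = 7, so hash it first: H(key) = d2, then zero-pad to 7 bytes: K' = d2 00 00 00 00 00 00.
K' ⊕ ipad = e4 36 36 36 36 36 36.  K' ⊕ opad = 8e 5c 5c 5c 5c 5c 5c.
Inner input = (K'⊕ipad) ∥ m = e4 36 36 36 36 36 36 ∥ cb 92 af.
Inner hash: sum = 228+54+54+54+54+54+54+203+146+175 = 1076; mod 256 = 52 → 34.
Outer input = (K'⊕opad) ∥ inner = 8e 5c 5c 5c 5c 5c 5c ∥ 34.
Outer hash (tag): sum = 142+92+92+92+92+92+92+52 = 746; mod 256 = 234 → ea.

ea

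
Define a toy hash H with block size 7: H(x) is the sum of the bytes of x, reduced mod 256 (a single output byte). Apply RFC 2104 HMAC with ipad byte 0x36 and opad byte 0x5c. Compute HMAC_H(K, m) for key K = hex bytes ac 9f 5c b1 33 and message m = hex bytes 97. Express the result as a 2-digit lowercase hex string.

03

Key hex bytes ac 9f 5c b1 33 is 5 bytes ≤ B = 7; zero-pad to 7 bytes: K' = ac 9f 5c b1 33 00 00.
K' ⊕ ipad = 9a a9 6a 87 05 36 36.  K' ⊕ opad = f0 c3 00 ed 6f 5c 5c.
Inner input = (K'⊕ipad) ∥ m = 9a a9 6a 87 05 36 36 ∥ 97.
Inner hash: sum = 154+169+106+135+5+54+54+151 = 828; mod 256 = 60 → 3c.
Outer input = (K'⊕opad) ∥ inner = f0 c3 00 ed 6f 5c 5c ∥ 3c.
Outer hash (tag): sum = 240+195+0+237+111+92+92+60 = 1027; mod 256 = 3 → 03.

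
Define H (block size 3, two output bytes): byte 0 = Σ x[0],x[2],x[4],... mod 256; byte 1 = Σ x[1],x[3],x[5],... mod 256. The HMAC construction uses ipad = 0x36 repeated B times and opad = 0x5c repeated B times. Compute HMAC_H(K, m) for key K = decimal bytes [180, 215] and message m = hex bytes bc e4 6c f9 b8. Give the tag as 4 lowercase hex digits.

0520

Key decimal bytes [180, 215] = b4 d7 is 2 bytes ≤ B = 3; zero-pad to 3 bytes: K' = b4 d7 00.
K' ⊕ ipad = 82 e1 36.  K' ⊕ opad = e8 8b 5c.
Inner input = (K'⊕ipad) ∥ m = 82 e1 36 ∥ bc e4 6c f9 b8.
Inner hash: even-index sum = 661 mod 256 = 149; odd-index sum = 705 mod 256 = 193 → 95 c1.
Outer input = (K'⊕opad) ∥ inner = e8 8b 5c ∥ 95 c1.
Outer hash (tag): even-index sum = 517 mod 256 = 5; odd-index sum = 288 mod 256 = 32 → 05 20.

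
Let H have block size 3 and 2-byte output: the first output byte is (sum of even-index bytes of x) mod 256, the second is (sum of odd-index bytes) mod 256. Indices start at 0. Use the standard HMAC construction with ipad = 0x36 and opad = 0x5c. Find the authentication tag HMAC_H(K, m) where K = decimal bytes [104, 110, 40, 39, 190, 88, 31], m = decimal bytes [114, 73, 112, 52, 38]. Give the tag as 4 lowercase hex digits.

70bf

Key decimal bytes [104, 110, 40, 39, 190, 88, 31] = 68 6e 28 27 be 58 1f is 7 bytes > B = 3, so hash it first: H(key) = 6d ed, then zero-pad to 3 bytes: K' = 6d ed 00.
K' ⊕ ipad = 5b db 36.  K' ⊕ opad = 31 b1 5c.
Inner input = (K'⊕ipad) ∥ m = 5b db 36 ∥ 72 49 70 34 26.
Inner hash: even-index sum = 270 mod 256 = 14; odd-index sum = 483 mod 256 = 227 → 0e e3.
Outer input = (K'⊕opad) ∥ inner = 31 b1 5c ∥ 0e e3.
Outer hash (tag): even-index sum = 368 mod 256 = 112; odd-index sum = 191 mod 256 = 191 → 70 bf.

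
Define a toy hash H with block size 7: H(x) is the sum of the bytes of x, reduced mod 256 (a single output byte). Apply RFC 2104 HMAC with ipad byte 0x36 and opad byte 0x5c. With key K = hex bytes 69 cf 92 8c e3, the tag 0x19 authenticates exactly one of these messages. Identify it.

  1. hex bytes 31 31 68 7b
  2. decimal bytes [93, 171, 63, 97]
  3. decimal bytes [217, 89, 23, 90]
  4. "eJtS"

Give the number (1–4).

1

Key hex bytes 69 cf 92 8c e3 is 5 bytes ≤ B = 7; zero-pad to 7 bytes: K' = 69 cf 92 8c e3 00 00.
K' ⊕ ipad = 5f f9 a4 ba d5 36 36; K' ⊕ opad = 35 93 ce d0 bf 5c 5c.
m1: inner = H(5f f9 a4 ba d5 36 36 31 31 68 7b) = 3c; tag = H(35 93 ce d0 bf 5c 5c 3c) = 19 ← matches
m2: inner = H(5f f9 a4 ba d5 36 36 5d ab 3f 61) = 9f; tag = H(35 93 ce d0 bf 5c 5c 9f) = 7c
m3: inner = H(5f f9 a4 ba d5 36 36 d9 59 17 5a) = 9a; tag = H(35 93 ce d0 bf 5c 5c 9a) = 77
m4: inner = H(5f f9 a4 ba d5 36 36 65 4a 74 53) = 6d; tag = H(35 93 ce d0 bf 5c 5c 6d) = 4a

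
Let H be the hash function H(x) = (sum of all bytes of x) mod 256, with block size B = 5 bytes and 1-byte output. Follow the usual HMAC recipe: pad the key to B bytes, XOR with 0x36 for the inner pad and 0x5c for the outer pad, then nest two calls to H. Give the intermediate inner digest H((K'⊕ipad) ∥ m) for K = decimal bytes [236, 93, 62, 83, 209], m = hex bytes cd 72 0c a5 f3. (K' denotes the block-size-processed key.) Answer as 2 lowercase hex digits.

Key decimal bytes [236, 93, 62, 83, 209] = ec 5d 3e 53 d1 is exactly B = 5 bytes: K' = ec 5d 3e 53 d1.
K' ⊕ ipad = da 6b 08 65 e7.
Inner input = da 6b 08 65 e7 ∥ cd 72 0c a5 f3.
Inner hash: sum = 218+107+8+101+231+205+114+12+165+243 = 1404; mod 256 = 124 → 7c.

7c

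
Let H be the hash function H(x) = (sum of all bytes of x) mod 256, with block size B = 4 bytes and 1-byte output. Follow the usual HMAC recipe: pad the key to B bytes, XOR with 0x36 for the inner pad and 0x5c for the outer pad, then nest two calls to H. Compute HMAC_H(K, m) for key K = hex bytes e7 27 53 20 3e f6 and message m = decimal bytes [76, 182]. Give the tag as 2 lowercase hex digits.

Key hex bytes e7 27 53 20 3e f6 is 6 bytes > B = 4, so hash it first: H(key) = b5, then zero-pad to 4 bytes: K' = b5 00 00 00.
K' ⊕ ipad = 83 36 36 36.  K' ⊕ opad = e9 5c 5c 5c.
Inner input = (K'⊕ipad) ∥ m = 83 36 36 36 ∥ 4c b6.
Inner hash: sum = 131+54+54+54+76+182 = 551; mod 256 = 39 → 27.
Outer input = (K'⊕opad) ∥ inner = e9 5c 5c 5c ∥ 27.
Outer hash (tag): sum = 233+92+92+92+39 = 548; mod 256 = 36 → 24.

24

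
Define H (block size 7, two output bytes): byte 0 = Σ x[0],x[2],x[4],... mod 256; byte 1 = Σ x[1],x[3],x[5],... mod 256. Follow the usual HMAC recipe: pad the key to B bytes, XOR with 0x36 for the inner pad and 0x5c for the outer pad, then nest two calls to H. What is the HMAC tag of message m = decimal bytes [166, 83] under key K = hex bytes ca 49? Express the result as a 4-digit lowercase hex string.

Key hex bytes ca 49 is 2 bytes ≤ B = 7; zero-pad to 7 bytes: K' = ca 49 00 00 00 00 00.
K' ⊕ ipad = fc 7f 36 36 36 36 36.  K' ⊕ opad = 96 15 5c 5c 5c 5c 5c.
Inner input = (K'⊕ipad) ∥ m = fc 7f 36 36 36 36 36 ∥ a6 53.
Inner hash: even-index sum = 497 mod 256 = 241; odd-index sum = 401 mod 256 = 145 → f1 91.
Outer input = (K'⊕opad) ∥ inner = 96 15 5c 5c 5c 5c 5c ∥ f1 91.
Outer hash (tag): even-index sum = 571 mod 256 = 59; odd-index sum = 446 mod 256 = 190 → 3b be.

3bbe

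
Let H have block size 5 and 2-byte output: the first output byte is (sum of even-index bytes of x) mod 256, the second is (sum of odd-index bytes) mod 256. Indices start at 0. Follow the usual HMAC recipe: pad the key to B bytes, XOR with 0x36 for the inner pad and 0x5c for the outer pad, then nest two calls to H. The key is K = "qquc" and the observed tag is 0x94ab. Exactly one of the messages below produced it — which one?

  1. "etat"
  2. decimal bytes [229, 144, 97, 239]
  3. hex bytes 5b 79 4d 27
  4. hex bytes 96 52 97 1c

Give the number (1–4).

2

Key "qquc" = 71 71 75 63 is 4 bytes ≤ B = 5; zero-pad to 5 bytes: K' = 71 71 75 63 00.
K' ⊕ ipad = 47 47 43 55 36; K' ⊕ opad = 2d 2d 29 3f 5c.
m1: inner = H(47 47 43 55 36 65 74 61 74) = a8 62; tag = H(2d 2d 29 3f 5c a8 62) = 1414
m2: inner = H(47 47 43 55 36 e5 90 61 ef) = 3f e2; tag = H(2d 2d 29 3f 5c 3f e2) = 94ab ← matches
m3: inner = H(47 47 43 55 36 5b 79 4d 27) = 60 44; tag = H(2d 2d 29 3f 5c 60 44) = f6cc
m4: inner = H(47 47 43 55 36 96 52 97 1c) = 2e c9; tag = H(2d 2d 29 3f 5c 2e c9) = 7b9a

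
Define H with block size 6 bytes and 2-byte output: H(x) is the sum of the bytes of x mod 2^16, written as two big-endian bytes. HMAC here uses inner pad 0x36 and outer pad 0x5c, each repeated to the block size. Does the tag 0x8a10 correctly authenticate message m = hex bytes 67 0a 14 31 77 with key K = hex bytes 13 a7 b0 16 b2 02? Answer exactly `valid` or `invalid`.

Key hex bytes 13 a7 b0 16 b2 02 is exactly B = 6 bytes: K' = 13 a7 b0 16 b2 02.
K' ⊕ ipad = 25 91 86 20 84 34; K' ⊕ opad = 4f fb ec 4a ee 5e.
Inner hash: sum = 37+145+134+32+132+52+103+10+20+49+119 = 833 → 03 41.
Outer hash (recomputed tag): sum = 79+251+236+74+238+94+3+65 = 1040 → 04 10.
Recomputed tag = 0410; claimed = 8a10 → mismatch.

invalid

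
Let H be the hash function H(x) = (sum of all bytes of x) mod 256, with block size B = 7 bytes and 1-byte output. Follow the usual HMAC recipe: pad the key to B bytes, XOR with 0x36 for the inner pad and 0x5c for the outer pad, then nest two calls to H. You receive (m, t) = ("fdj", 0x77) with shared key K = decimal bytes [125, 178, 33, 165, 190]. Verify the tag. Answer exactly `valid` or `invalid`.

Key decimal bytes [125, 178, 33, 165, 190] = 7d b2 21 a5 be is 5 bytes ≤ B = 7; zero-pad to 7 bytes: K' = 7d b2 21 a5 be 00 00.
K' ⊕ ipad = 4b 84 17 93 88 36 36; K' ⊕ opad = 21 ee 7d f9 e2 5c 5c.
Inner hash: sum = 75+132+23+147+136+54+54+102+100+106 = 929; mod 256 = 161 → a1.
Outer hash (recomputed tag): sum = 33+238+125+249+226+92+92+161 = 1216; mod 256 = 192 → c0.
Recomputed tag = c0; claimed = 77 → mismatch.

invalid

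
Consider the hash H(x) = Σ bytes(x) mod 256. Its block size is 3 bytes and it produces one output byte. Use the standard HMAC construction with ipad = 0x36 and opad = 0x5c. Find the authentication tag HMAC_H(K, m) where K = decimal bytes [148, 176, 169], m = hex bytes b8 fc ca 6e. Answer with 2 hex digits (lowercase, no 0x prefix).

Key decimal bytes [148, 176, 169] = 94 b0 a9 is exactly B = 3 bytes: K' = 94 b0 a9.
K' ⊕ ipad = a2 86 9f.  K' ⊕ opad = c8 ec f5.
Inner input = (K'⊕ipad) ∥ m = a2 86 9f ∥ b8 fc ca 6e.
Inner hash: sum = 162+134+159+184+252+202+110 = 1203; mod 256 = 179 → b3.
Outer input = (K'⊕opad) ∥ inner = c8 ec f5 ∥ b3.
Outer hash (tag): sum = 200+236+245+179 = 860; mod 256 = 92 → 5c.

5c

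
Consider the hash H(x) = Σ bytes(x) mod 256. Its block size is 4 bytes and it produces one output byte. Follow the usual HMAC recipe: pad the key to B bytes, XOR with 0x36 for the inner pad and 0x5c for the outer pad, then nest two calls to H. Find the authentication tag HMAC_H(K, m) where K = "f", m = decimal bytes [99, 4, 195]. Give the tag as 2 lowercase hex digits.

6a

Key "f" = 66 is 1 byte ≤ B = 4; zero-pad to 4 bytes: K' = 66 00 00 00.
K' ⊕ ipad = 50 36 36 36.  K' ⊕ opad = 3a 5c 5c 5c.
Inner input = (K'⊕ipad) ∥ m = 50 36 36 36 ∥ 63 04 c3.
Inner hash: sum = 80+54+54+54+99+4+195 = 540; mod 256 = 28 → 1c.
Outer input = (K'⊕opad) ∥ inner = 3a 5c 5c 5c ∥ 1c.
Outer hash (tag): sum = 58+92+92+92+28 = 362; mod 256 = 106 → 6a.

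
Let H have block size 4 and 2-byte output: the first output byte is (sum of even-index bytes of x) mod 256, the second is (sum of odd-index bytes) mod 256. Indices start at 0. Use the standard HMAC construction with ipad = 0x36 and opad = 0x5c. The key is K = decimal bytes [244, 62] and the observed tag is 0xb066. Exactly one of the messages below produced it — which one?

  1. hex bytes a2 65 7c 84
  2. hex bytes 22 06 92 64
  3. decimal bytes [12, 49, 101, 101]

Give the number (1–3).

2

Key decimal bytes [244, 62] = f4 3e is 2 bytes ≤ B = 4; zero-pad to 4 bytes: K' = f4 3e 00 00.
K' ⊕ ipad = c2 08 36 36; K' ⊕ opad = a8 62 5c 5c.
m1: inner = H(c2 08 36 36 a2 65 7c 84) = 16 27; tag = H(a8 62 5c 5c 16 27) = 1ae5
m2: inner = H(c2 08 36 36 22 06 92 64) = ac a8; tag = H(a8 62 5c 5c ac a8) = b066 ← matches
m3: inner = H(c2 08 36 36 0c 31 65 65) = 69 d4; tag = H(a8 62 5c 5c 69 d4) = 6d92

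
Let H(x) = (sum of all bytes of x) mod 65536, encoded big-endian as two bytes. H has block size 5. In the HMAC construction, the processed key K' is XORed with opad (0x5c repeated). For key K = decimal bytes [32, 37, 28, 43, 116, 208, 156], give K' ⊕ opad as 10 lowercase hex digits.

Key decimal bytes [32, 37, 28, 43, 116, 208, 156] = 20 25 1c 2b 74 d0 9c is 7 bytes > B = 5, so hash it first: H(key) = 02 6c, then zero-pad to 5 bytes: K' = 02 6c 00 00 00.
XOR each byte with 0x5c: 02⊕5c=5e, 6c⊕5c=30, 00⊕5c=5c, 00⊕5c=5c, 00⊕5c=5c.

5e305c5c5c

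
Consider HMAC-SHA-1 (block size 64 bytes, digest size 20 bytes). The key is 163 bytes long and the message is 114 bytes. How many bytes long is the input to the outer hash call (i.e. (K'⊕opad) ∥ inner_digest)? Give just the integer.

84

Key is 163 > 64 bytes, so it is hashed to 20 bytes then zero-padded to 64: |K'| = 64.
Outer input = (K'⊕opad) ∥ H(inner) → 64 + 20 = 84 bytes.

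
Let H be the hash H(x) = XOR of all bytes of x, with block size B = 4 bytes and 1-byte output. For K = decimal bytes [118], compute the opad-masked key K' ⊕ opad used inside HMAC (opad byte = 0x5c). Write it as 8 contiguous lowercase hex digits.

2a5c5c5c

Key decimal bytes [118] = 76 is 1 byte ≤ B = 4; zero-pad to 4 bytes: K' = 76 00 00 00.
XOR each byte with 0x5c: 76⊕5c=2a, 00⊕5c=5c, 00⊕5c=5c, 00⊕5c=5c.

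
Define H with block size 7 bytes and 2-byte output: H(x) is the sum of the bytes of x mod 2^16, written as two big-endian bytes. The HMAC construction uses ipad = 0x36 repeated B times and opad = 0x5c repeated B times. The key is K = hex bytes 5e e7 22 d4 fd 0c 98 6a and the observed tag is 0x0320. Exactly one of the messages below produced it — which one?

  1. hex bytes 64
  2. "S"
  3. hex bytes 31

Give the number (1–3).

3

Key hex bytes 5e e7 22 d4 fd 0c 98 6a is 8 bytes > B = 7, so hash it first: H(key) = 04 46, then zero-pad to 7 bytes: K' = 04 46 00 00 00 00 00.
K' ⊕ ipad = 32 70 36 36 36 36 36; K' ⊕ opad = 58 1a 5c 5c 5c 5c 5c.
m1: inner = H(32 70 36 36 36 36 36 64) = 02 14; tag = H(58 1a 5c 5c 5c 5c 5c 02 14) = 0254
m2: inner = H(32 70 36 36 36 36 36 53) = 02 03; tag = H(58 1a 5c 5c 5c 5c 5c 02 03) = 0243
m3: inner = H(32 70 36 36 36 36 36 31) = 01 e1; tag = H(58 1a 5c 5c 5c 5c 5c 01 e1) = 0320 ← matches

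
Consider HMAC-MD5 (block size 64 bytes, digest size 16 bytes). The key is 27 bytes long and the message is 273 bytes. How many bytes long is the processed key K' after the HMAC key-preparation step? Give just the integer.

Key is 27 ≤ 64 bytes, zero-padded: |K'| = 64.

64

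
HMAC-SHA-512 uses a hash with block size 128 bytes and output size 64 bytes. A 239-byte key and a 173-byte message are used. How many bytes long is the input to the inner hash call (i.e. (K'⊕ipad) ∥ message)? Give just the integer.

Key is 239 > 128 bytes, so it is hashed to 64 bytes then zero-padded to 128: |K'| = 128.
Inner input = (K'⊕ipad) ∥ m → 128 + 173 = 301 bytes.

301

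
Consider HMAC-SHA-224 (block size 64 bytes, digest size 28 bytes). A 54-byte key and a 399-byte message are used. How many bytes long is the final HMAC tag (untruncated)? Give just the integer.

28

The tag is one SHA-224 digest: 28 bytes.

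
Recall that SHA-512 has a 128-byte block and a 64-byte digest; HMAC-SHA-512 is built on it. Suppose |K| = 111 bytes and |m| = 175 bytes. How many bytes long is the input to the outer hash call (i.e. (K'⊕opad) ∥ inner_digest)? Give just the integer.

Key is 111 ≤ 128 bytes, zero-padded: |K'| = 128.
Outer input = (K'⊕opad) ∥ H(inner) → 128 + 64 = 192 bytes.

192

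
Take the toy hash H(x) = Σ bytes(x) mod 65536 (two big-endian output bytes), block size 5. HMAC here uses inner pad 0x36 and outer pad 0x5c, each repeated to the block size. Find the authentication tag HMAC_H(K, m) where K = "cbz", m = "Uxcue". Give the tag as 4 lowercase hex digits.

Key "cbz" = 63 62 7a is 3 bytes ≤ B = 5; zero-pad to 5 bytes: K' = 63 62 7a 00 00.
K' ⊕ ipad = 55 54 4c 36 36.  K' ⊕ opad = 3f 3e 26 5c 5c.
Inner input = (K'⊕ipad) ∥ m = 55 54 4c 36 36 ∥ 55 78 63 75 65.
Inner hash: sum = 85+84+76+54+54+85+120+99+117+101 = 875 → 03 6b.
Outer input = (K'⊕opad) ∥ inner = 3f 3e 26 5c 5c ∥ 03 6b.
Outer hash (tag): sum = 63+62+38+92+92+3+107 = 457 → 01 c9.

01c9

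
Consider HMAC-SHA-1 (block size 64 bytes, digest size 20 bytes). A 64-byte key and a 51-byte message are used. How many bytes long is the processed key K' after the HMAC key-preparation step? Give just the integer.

64

Key is 64 ≤ 64 bytes, zero-padded: |K'| = 64.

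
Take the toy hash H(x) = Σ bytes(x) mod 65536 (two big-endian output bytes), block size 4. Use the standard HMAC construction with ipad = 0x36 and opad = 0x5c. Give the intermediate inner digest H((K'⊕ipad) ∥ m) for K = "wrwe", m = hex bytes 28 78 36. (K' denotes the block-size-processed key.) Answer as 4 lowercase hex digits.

Key "wrwe" = 77 72 77 65 is exactly B = 4 bytes: K' = 77 72 77 65.
K' ⊕ ipad = 41 44 41 53.
Inner input = 41 44 41 53 ∥ 28 78 36.
Inner hash: sum = 65+68+65+83+40+120+54 = 495 → 01 ef.

01ef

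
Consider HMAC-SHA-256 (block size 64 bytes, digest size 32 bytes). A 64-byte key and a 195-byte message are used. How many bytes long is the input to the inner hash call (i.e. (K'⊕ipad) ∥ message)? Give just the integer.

259

Key is 64 ≤ 64 bytes, zero-padded: |K'| = 64.
Inner input = (K'⊕ipad) ∥ m → 64 + 195 = 259 bytes.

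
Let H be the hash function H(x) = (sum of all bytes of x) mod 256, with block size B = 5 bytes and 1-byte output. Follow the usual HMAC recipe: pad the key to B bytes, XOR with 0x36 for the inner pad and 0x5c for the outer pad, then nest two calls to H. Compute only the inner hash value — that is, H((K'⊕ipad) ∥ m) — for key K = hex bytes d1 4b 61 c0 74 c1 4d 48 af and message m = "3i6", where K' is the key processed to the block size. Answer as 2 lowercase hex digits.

2a

Key hex bytes d1 4b 61 c0 74 c1 4d 48 af is 9 bytes > B = 5, so hash it first: H(key) = b6, then zero-pad to 5 bytes: K' = b6 00 00 00 00.
K' ⊕ ipad = 80 36 36 36 36.
Inner input = 80 36 36 36 36 ∥ 33 69 36.
Inner hash: sum = 128+54+54+54+54+51+105+54 = 554; mod 256 = 42 → 2a.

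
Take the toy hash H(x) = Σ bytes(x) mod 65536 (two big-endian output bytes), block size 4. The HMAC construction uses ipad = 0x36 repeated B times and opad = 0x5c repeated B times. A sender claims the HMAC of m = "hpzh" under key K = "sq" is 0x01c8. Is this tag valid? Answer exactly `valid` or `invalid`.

Key "sq" = 73 71 is 2 bytes ≤ B = 4; zero-pad to 4 bytes: K' = 73 71 00 00.
K' ⊕ ipad = 45 47 36 36; K' ⊕ opad = 2f 2d 5c 5c.
Inner hash: sum = 69+71+54+54+104+112+122+104 = 690 → 02 b2.
Outer hash (recomputed tag): sum = 47+45+92+92+2+178 = 456 → 01 c8.
Recomputed tag = 01c8; claimed = 01c8 → match.

valid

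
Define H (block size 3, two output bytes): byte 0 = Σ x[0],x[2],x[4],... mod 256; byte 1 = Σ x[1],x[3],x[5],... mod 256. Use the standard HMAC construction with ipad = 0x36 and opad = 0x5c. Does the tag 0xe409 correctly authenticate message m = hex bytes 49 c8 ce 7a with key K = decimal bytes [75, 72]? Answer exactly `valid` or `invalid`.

invalid

Key decimal bytes [75, 72] = 4b 48 is 2 bytes ≤ B = 3; zero-pad to 3 bytes: K' = 4b 48 00.
K' ⊕ ipad = 7d 7e 36; K' ⊕ opad = 17 14 5c.
Inner hash: even-index sum = 501 mod 256 = 245; odd-index sum = 405 mod 256 = 149 → f5 95.
Outer hash (recomputed tag): even-index sum = 264 mod 256 = 8; odd-index sum = 265 mod 256 = 9 → 08 09.
Recomputed tag = 0809; claimed = e409 → mismatch.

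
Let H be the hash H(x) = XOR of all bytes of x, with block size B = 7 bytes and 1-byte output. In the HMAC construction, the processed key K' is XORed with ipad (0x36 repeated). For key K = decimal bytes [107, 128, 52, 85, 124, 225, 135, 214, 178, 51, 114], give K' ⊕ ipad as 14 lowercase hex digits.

83363636363636

Key decimal bytes [107, 128, 52, 85, 124, 225, 135, 214, 178, 51, 114] = 6b 80 34 55 7c e1 87 d6 b2 33 72 is 11 bytes > B = 7, so hash it first: H(key) = b5, then zero-pad to 7 bytes: K' = b5 00 00 00 00 00 00.
XOR each byte with 0x36: b5⊕36=83, 00⊕36=36, 00⊕36=36, 00⊕36=36, 00⊕36=36, 00⊕36=36, 00⊕36=36.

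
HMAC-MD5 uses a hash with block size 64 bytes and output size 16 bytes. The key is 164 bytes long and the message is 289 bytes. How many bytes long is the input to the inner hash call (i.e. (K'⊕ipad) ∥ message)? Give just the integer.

Key is 164 > 64 bytes, so it is hashed to 16 bytes then zero-padded to 64: |K'| = 64.
Inner input = (K'⊕ipad) ∥ m → 64 + 289 = 353 bytes.

353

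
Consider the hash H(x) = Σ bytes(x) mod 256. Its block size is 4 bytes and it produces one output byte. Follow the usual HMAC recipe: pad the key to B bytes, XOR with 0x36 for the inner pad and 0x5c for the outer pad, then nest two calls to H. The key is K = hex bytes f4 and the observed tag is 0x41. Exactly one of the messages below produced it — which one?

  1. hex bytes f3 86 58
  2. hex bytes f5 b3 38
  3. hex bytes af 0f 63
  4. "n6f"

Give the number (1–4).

Key hex bytes f4 is 1 byte ≤ B = 4; zero-pad to 4 bytes: K' = f4 00 00 00.
K' ⊕ ipad = c2 36 36 36; K' ⊕ opad = a8 5c 5c 5c.
m1: inner = H(c2 36 36 36 f3 86 58) = 35; tag = H(a8 5c 5c 5c 35) = f1
m2: inner = H(c2 36 36 36 f5 b3 38) = 44; tag = H(a8 5c 5c 5c 44) = 00
m3: inner = H(c2 36 36 36 af 0f 63) = 85; tag = H(a8 5c 5c 5c 85) = 41 ← matches
m4: inner = H(c2 36 36 36 6e 36 66) = 6e; tag = H(a8 5c 5c 5c 6e) = 2a

3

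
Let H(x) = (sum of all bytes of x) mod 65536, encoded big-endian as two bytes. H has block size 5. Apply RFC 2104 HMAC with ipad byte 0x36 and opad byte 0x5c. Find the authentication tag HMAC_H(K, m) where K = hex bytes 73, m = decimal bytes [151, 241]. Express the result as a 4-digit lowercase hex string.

0246

Key hex bytes 73 is 1 byte ≤ B = 5; zero-pad to 5 bytes: K' = 73 00 00 00 00.
K' ⊕ ipad = 45 36 36 36 36.  K' ⊕ opad = 2f 5c 5c 5c 5c.
Inner input = (K'⊕ipad) ∥ m = 45 36 36 36 36 ∥ 97 f1.
Inner hash: sum = 69+54+54+54+54+151+241 = 677 → 02 a5.
Outer input = (K'⊕opad) ∥ inner = 2f 5c 5c 5c 5c ∥ 02 a5.
Outer hash (tag): sum = 47+92+92+92+92+2+165 = 582 → 02 46.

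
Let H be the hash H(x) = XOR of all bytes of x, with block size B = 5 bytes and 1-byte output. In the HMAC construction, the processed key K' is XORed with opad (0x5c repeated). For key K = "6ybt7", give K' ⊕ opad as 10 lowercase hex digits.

6a253e286b

Key "6ybt7" = 36 79 62 74 37 is exactly B = 5 bytes: K' = 36 79 62 74 37.
XOR each byte with 0x5c: 36⊕5c=6a, 79⊕5c=25, 62⊕5c=3e, 74⊕5c=28, 37⊕5c=6b.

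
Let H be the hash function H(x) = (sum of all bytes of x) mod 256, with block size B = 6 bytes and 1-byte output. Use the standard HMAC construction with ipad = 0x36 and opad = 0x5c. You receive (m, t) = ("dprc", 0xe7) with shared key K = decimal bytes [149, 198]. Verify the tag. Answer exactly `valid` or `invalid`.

valid

Key decimal bytes [149, 198] = 95 c6 is 2 bytes ≤ B = 6; zero-pad to 6 bytes: K' = 95 c6 00 00 00 00.
K' ⊕ ipad = a3 f0 36 36 36 36; K' ⊕ opad = c9 9a 5c 5c 5c 5c.
Inner hash: sum = 163+240+54+54+54+54+100+112+114+99 = 1044; mod 256 = 20 → 14.
Outer hash (recomputed tag): sum = 201+154+92+92+92+92+20 = 743; mod 256 = 231 → e7.
Recomputed tag = e7; claimed = e7 → match.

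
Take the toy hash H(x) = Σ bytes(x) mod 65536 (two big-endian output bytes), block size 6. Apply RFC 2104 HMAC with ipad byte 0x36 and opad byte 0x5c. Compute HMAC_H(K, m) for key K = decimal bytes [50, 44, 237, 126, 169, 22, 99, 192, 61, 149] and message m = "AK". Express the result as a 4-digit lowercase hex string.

Key decimal bytes [50, 44, 237, 126, 169, 22, 99, 192, 61, 149] = 32 2c ed 7e a9 16 63 c0 3d 95 is 10 bytes > B = 6, so hash it first: H(key) = 04 7d, then zero-pad to 6 bytes: K' = 04 7d 00 00 00 00.
K' ⊕ ipad = 32 4b 36 36 36 36.  K' ⊕ opad = 58 21 5c 5c 5c 5c.
Inner input = (K'⊕ipad) ∥ m = 32 4b 36 36 36 36 ∥ 41 4b.
Inner hash: sum = 50+75+54+54+54+54+65+75 = 481 → 01 e1.
Outer input = (K'⊕opad) ∥ inner = 58 21 5c 5c 5c 5c ∥ 01 e1.
Outer hash (tag): sum = 88+33+92+92+92+92+1+225 = 715 → 02 cb.

02cb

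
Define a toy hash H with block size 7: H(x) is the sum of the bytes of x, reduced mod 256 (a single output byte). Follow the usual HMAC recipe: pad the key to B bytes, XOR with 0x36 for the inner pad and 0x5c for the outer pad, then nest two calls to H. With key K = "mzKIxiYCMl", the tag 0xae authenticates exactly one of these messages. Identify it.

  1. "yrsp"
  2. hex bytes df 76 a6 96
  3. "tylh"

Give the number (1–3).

1

Key "mzKIxiYCMl" = 6d 7a 4b 49 78 69 59 43 4d 6c is 10 bytes > B = 7, so hash it first: H(key) = b1, then zero-pad to 7 bytes: K' = b1 00 00 00 00 00 00.
K' ⊕ ipad = 87 36 36 36 36 36 36; K' ⊕ opad = ed 5c 5c 5c 5c 5c 5c.
m1: inner = H(87 36 36 36 36 36 36 79 72 73 70) = 99; tag = H(ed 5c 5c 5c 5c 5c 5c 99) = ae ← matches
m2: inner = H(87 36 36 36 36 36 36 df 76 a6 96) = 5c; tag = H(ed 5c 5c 5c 5c 5c 5c 5c) = 71
m3: inner = H(87 36 36 36 36 36 36 74 79 6c 68) = 8c; tag = H(ed 5c 5c 5c 5c 5c 5c 8c) = a1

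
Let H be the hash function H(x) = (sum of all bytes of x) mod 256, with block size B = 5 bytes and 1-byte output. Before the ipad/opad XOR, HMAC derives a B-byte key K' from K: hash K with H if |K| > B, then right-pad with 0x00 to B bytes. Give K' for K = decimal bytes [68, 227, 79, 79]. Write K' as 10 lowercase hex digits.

44e34f4f00

Key decimal bytes [68, 227, 79, 79] = 44 e3 4f 4f is 4 bytes ≤ B = 5; zero-pad to 5 bytes: K' = 44 e3 4f 4f 00.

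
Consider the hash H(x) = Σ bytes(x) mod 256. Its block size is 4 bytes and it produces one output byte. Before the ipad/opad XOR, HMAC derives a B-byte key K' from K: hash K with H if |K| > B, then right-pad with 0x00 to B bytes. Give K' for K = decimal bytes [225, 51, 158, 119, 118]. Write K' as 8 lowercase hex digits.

9f000000

|K| = 5 > B = 4, so first hash the key.
H(K): sum = 225+51+158+119+118 = 671; mod 256 = 159 → 9f.
Zero-pad H(K) = 9f to 4 bytes: K' = 9f 00 00 00.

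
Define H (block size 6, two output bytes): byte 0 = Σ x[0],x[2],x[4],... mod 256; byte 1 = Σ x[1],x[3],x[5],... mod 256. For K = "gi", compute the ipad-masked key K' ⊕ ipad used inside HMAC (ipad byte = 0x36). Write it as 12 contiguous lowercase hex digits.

Key "gi" = 67 69 is 2 bytes ≤ B = 6; zero-pad to 6 bytes: K' = 67 69 00 00 00 00.
XOR each byte with 0x36: 67⊕36=51, 69⊕36=5f, 00⊕36=36, 00⊕36=36, 00⊕36=36, 00⊕36=36.

515f36363636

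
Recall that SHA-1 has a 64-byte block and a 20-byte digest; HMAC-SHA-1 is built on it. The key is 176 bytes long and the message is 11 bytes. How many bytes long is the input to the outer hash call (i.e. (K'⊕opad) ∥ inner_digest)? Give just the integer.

84

Key is 176 > 64 bytes, so it is hashed to 20 bytes then zero-padded to 64: |K'| = 64.
Outer input = (K'⊕opad) ∥ H(inner) → 64 + 20 = 84 bytes.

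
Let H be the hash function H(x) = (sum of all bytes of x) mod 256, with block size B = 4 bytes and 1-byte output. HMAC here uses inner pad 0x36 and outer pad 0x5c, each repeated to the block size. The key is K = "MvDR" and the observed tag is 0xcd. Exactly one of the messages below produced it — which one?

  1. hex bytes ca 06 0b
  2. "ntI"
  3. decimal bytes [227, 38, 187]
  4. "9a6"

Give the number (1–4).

1

Key "MvDR" = 4d 76 44 52 is exactly B = 4 bytes: K' = 4d 76 44 52.
K' ⊕ ipad = 7b 40 72 64; K' ⊕ opad = 11 2a 18 0e.
m1: inner = H(7b 40 72 64 ca 06 0b) = 6c; tag = H(11 2a 18 0e 6c) = cd ← matches
m2: inner = H(7b 40 72 64 6e 74 49) = bc; tag = H(11 2a 18 0e bc) = 1d
m3: inner = H(7b 40 72 64 e3 26 bb) = 55; tag = H(11 2a 18 0e 55) = b6
m4: inner = H(7b 40 72 64 39 61 36) = 61; tag = H(11 2a 18 0e 61) = c2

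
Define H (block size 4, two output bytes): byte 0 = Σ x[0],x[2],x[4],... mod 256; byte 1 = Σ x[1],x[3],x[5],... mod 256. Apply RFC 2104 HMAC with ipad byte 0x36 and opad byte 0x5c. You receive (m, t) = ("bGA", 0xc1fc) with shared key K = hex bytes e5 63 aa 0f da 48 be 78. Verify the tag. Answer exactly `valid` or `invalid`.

Key hex bytes e5 63 aa 0f da 48 be 78 is 8 bytes > B = 4, so hash it first: H(key) = 27 32, then zero-pad to 4 bytes: K' = 27 32 00 00.
K' ⊕ ipad = 11 04 36 36; K' ⊕ opad = 7b 6e 5c 5c.
Inner hash: even-index sum = 234 mod 256 = 234; odd-index sum = 129 mod 256 = 129 → ea 81.
Outer hash (recomputed tag): even-index sum = 449 mod 256 = 193; odd-index sum = 331 mod 256 = 75 → c1 4b.
Recomputed tag = c14b; claimed = c1fc → mismatch.

invalid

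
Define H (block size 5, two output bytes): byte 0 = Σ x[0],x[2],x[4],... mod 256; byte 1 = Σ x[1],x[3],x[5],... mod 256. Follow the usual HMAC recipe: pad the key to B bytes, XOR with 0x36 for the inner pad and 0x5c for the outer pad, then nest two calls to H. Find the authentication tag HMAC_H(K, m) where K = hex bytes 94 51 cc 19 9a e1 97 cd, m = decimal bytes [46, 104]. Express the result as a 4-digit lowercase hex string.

171b

Key hex bytes 94 51 cc 19 9a e1 97 cd is 8 bytes > B = 5, so hash it first: H(key) = 91 18, then zero-pad to 5 bytes: K' = 91 18 00 00 00.
K' ⊕ ipad = a7 2e 36 36 36.  K' ⊕ opad = cd 44 5c 5c 5c.
Inner input = (K'⊕ipad) ∥ m = a7 2e 36 36 36 ∥ 2e 68.
Inner hash: even-index sum = 379 mod 256 = 123; odd-index sum = 146 mod 256 = 146 → 7b 92.
Outer input = (K'⊕opad) ∥ inner = cd 44 5c 5c 5c ∥ 7b 92.
Outer hash (tag): even-index sum = 535 mod 256 = 23; odd-index sum = 283 mod 256 = 27 → 17 1b.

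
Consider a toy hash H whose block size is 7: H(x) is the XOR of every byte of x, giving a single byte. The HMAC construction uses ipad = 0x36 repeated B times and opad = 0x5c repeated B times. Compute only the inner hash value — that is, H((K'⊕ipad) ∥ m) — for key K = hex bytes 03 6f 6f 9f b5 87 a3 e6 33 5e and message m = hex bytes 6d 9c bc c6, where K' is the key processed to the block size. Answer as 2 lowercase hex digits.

Key hex bytes 03 6f 6f 9f b5 87 a3 e6 33 5e is 10 bytes > B = 7, so hash it first: H(key) = 86, then zero-pad to 7 bytes: K' = 86 00 00 00 00 00 00.
K' ⊕ ipad = b0 36 36 36 36 36 36.
Inner input = b0 36 36 36 36 36 36 ∥ 6d 9c bc c6.
Inner hash: XOR b0⊕36⊕36⊕36⊕36⊕36⊕36⊕6d⊕9c⊕bc⊕c6 = 3b.

3b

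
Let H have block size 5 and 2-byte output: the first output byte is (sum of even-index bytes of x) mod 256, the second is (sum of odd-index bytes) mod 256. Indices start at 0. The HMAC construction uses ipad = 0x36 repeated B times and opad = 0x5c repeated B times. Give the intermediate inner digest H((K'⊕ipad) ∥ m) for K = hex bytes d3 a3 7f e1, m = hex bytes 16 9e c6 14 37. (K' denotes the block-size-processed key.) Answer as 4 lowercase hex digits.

167f

Key hex bytes d3 a3 7f e1 is 4 bytes ≤ B = 5; zero-pad to 5 bytes: K' = d3 a3 7f e1 00.
K' ⊕ ipad = e5 95 49 d7 36.
Inner input = e5 95 49 d7 36 ∥ 16 9e c6 14 37.
Inner hash: even-index sum = 534 mod 256 = 22; odd-index sum = 639 mod 256 = 127 → 16 7f.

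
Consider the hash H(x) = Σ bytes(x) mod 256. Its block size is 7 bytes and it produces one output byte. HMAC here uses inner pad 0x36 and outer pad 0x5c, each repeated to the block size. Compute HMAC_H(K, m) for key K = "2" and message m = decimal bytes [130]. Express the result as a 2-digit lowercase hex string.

60

Key "2" = 32 is 1 byte ≤ B = 7; zero-pad to 7 bytes: K' = 32 00 00 00 00 00 00.
K' ⊕ ipad = 04 36 36 36 36 36 36.  K' ⊕ opad = 6e 5c 5c 5c 5c 5c 5c.
Inner input = (K'⊕ipad) ∥ m = 04 36 36 36 36 36 36 ∥ 82.
Inner hash: sum = 4+54+54+54+54+54+54+130 = 458; mod 256 = 202 → ca.
Outer input = (K'⊕opad) ∥ inner = 6e 5c 5c 5c 5c 5c 5c ∥ ca.
Outer hash (tag): sum = 110+92+92+92+92+92+92+202 = 864; mod 256 = 96 → 60.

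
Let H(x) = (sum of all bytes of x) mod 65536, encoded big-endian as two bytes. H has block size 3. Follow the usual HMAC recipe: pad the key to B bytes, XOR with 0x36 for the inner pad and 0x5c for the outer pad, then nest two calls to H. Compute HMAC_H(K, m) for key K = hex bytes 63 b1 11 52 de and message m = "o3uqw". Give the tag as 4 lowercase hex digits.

Key hex bytes 63 b1 11 52 de is 5 bytes > B = 3, so hash it first: H(key) = 02 55, then zero-pad to 3 bytes: K' = 02 55 00.
K' ⊕ ipad = 34 63 36.  K' ⊕ opad = 5e 09 5c.
Inner input = (K'⊕ipad) ∥ m = 34 63 36 ∥ 6f 33 75 71 77.
Inner hash: sum = 52+99+54+111+51+117+113+119 = 716 → 02 cc.
Outer input = (K'⊕opad) ∥ inner = 5e 09 5c ∥ 02 cc.
Outer hash (tag): sum = 94+9+92+2+204 = 401 → 01 91.

0191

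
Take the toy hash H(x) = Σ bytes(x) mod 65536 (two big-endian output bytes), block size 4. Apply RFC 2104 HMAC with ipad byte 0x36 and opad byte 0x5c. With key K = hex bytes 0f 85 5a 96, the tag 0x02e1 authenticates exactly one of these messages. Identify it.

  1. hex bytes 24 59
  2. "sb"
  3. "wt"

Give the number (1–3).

Key hex bytes 0f 85 5a 96 is exactly B = 4 bytes: K' = 0f 85 5a 96.
K' ⊕ ipad = 39 b3 6c a0; K' ⊕ opad = 53 d9 06 ca.
m1: inner = H(39 b3 6c a0 24 59) = 02 75; tag = H(53 d9 06 ca 02 75) = 0273
m2: inner = H(39 b3 6c a0 73 62) = 02 cd; tag = H(53 d9 06 ca 02 cd) = 02cb
m3: inner = H(39 b3 6c a0 77 74) = 02 e3; tag = H(53 d9 06 ca 02 e3) = 02e1 ← matches

3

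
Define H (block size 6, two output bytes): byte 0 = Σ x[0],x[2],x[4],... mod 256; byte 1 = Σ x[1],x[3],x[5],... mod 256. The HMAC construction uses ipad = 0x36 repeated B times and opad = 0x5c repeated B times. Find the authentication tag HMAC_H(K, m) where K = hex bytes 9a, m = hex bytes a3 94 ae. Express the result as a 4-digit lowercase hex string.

Key hex bytes 9a is 1 byte ≤ B = 6; zero-pad to 6 bytes: K' = 9a 00 00 00 00 00.
K' ⊕ ipad = ac 36 36 36 36 36.  K' ⊕ opad = c6 5c 5c 5c 5c 5c.
Inner input = (K'⊕ipad) ∥ m = ac 36 36 36 36 36 ∥ a3 94 ae.
Inner hash: even-index sum = 617 mod 256 = 105; odd-index sum = 310 mod 256 = 54 → 69 36.
Outer input = (K'⊕opad) ∥ inner = c6 5c 5c 5c 5c 5c ∥ 69 36.
Outer hash (tag): even-index sum = 487 mod 256 = 231; odd-index sum = 330 mod 256 = 74 → e7 4a.

e74a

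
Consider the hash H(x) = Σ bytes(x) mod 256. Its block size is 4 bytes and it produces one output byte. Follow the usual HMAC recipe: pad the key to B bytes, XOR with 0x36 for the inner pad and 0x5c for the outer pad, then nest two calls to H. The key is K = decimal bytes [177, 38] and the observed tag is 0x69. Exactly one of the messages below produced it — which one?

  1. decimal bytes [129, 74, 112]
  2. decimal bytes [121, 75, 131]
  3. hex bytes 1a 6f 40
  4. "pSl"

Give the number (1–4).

2

Key decimal bytes [177, 38] = b1 26 is 2 bytes ≤ B = 4; zero-pad to 4 bytes: K' = b1 26 00 00.
K' ⊕ ipad = 87 10 36 36; K' ⊕ opad = ed 7a 5c 5c.
m1: inner = H(87 10 36 36 81 4a 70) = 3e; tag = H(ed 7a 5c 5c 3e) = 5d
m2: inner = H(87 10 36 36 79 4b 83) = 4a; tag = H(ed 7a 5c 5c 4a) = 69 ← matches
m3: inner = H(87 10 36 36 1a 6f 40) = cc; tag = H(ed 7a 5c 5c cc) = eb
m4: inner = H(87 10 36 36 70 53 6c) = 32; tag = H(ed 7a 5c 5c 32) = 51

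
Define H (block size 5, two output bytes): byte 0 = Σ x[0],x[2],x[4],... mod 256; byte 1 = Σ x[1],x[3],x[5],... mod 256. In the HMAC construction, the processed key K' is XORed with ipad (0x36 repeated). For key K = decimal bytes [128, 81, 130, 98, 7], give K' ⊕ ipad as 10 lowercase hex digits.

b667b45431

Key decimal bytes [128, 81, 130, 98, 7] = 80 51 82 62 07 is exactly B = 5 bytes: K' = 80 51 82 62 07.
XOR each byte with 0x36: 80⊕36=b6, 51⊕36=67, 82⊕36=b4, 62⊕36=54, 07⊕36=31.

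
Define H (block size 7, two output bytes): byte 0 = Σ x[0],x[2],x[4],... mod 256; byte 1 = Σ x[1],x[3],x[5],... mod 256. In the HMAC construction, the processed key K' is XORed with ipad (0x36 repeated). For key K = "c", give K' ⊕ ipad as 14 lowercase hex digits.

Key "c" = 63 is 1 byte ≤ B = 7; zero-pad to 7 bytes: K' = 63 00 00 00 00 00 00.
XOR each byte with 0x36: 63⊕36=55, 00⊕36=36, 00⊕36=36, 00⊕36=36, 00⊕36=36, 00⊕36=36, 00⊕36=36.

55363636363636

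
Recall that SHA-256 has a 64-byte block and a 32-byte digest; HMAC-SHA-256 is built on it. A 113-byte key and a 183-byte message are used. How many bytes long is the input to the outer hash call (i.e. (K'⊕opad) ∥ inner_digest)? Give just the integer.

Key is 113 > 64 bytes, so it is hashed to 32 bytes then zero-padded to 64: |K'| = 64.
Outer input = (K'⊕opad) ∥ H(inner) → 64 + 32 = 96 bytes.

96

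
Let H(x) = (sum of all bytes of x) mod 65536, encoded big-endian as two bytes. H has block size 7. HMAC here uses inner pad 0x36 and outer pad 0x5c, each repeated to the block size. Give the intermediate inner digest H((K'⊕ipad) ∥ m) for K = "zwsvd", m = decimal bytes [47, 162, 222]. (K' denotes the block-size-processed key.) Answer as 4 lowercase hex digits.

037f

Key "zwsvd" = 7a 77 73 76 64 is 5 bytes ≤ B = 7; zero-pad to 7 bytes: K' = 7a 77 73 76 64 00 00.
K' ⊕ ipad = 4c 41 45 40 52 36 36.
Inner input = 4c 41 45 40 52 36 36 ∥ 2f a2 de.
Inner hash: sum = 76+65+69+64+82+54+54+47+162+222 = 895 → 03 7f.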